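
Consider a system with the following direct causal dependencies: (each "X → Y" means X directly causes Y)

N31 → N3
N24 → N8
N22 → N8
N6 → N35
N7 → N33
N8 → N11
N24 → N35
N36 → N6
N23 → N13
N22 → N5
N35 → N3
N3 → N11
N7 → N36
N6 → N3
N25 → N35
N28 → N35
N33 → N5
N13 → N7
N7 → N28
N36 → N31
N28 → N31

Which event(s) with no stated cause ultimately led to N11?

N22, N23, N24, N25

Tracing upstream from N11: N11 ← N3 ← N31 ← N36 ← N7 ← N13 ← N23.
A separate upstream branch: N11 ← N8 ← N22.
A separate upstream branch: N11 ← N8 ← N24.
A separate upstream branch: N11 ← N3 ← N35 ← N25.
Each of those chain origins has no stated cause.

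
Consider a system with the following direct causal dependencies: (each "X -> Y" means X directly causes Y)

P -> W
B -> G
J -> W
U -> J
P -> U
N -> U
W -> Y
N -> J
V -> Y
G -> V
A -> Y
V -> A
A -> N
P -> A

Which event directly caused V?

Upstream contributors include B, but only G feeds directly into V.

G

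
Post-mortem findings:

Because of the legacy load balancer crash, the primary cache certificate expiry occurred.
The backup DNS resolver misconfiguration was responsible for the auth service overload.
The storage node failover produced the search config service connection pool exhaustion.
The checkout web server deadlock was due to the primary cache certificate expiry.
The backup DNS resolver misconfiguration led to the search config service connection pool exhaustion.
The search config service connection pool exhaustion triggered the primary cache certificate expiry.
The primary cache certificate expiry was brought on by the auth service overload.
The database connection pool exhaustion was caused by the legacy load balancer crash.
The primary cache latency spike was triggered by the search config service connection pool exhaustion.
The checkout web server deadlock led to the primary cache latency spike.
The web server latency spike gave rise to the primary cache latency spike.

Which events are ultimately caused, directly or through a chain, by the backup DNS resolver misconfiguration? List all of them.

Direct effects: the auth service overload, the search config service connection pool exhaustion.
2 steps out: the primary cache certificate expiry, the primary cache latency spike.
3 steps out: the checkout web server deadlock.
Not reachable from it: the legacy load balancer crash, the database connection pool exhaustion, the storage node failover, the web server latency spike.

the auth service overload, the checkout web server deadlock, the primary cache certificate expiry, the primary cache latency spike, the search config service connection pool exhaustion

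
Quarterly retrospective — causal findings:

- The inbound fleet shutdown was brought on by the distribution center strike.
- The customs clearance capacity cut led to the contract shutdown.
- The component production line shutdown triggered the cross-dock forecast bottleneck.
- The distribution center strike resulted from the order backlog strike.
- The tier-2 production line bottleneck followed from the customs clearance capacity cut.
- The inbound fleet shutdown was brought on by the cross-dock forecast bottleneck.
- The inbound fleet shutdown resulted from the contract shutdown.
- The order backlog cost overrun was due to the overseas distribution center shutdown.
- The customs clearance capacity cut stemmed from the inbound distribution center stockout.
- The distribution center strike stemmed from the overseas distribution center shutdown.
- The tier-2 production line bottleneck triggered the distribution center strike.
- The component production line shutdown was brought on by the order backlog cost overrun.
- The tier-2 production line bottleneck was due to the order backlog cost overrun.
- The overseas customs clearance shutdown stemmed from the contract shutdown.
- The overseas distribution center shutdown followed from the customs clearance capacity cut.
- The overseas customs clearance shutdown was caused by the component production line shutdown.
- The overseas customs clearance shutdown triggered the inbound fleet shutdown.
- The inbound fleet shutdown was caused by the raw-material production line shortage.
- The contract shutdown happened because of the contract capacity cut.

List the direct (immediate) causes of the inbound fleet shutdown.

Upstream contributors include the inbound distribution center stockout, the customs clearance capacity cut, the overseas distribution center shutdown, the order backlog cost overrun, the order backlog strike, the component production line shutdown, the contract capacity cut, the tier-2 production line bottleneck, but only the contract shutdown, the cross-dock forecast bottleneck, the distribution center strike, the overseas customs clearance shutdown, the raw-material production line shortage feed directly into the inbound fleet shutdown.

the contract shutdown, the cross-dock forecast bottleneck, the distribution center strike, the overseas customs clearance shutdown, the raw-material production line shortage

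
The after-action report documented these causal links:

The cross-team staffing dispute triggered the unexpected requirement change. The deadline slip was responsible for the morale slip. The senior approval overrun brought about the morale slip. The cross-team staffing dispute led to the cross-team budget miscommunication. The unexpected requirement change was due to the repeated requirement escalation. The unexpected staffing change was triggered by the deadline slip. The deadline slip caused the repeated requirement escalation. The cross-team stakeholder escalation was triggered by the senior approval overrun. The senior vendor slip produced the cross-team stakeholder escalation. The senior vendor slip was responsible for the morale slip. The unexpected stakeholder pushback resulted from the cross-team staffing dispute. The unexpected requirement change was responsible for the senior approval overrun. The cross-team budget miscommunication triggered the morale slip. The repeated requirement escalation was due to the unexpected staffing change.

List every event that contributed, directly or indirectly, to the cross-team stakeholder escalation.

Immediate causes of the cross-team stakeholder escalation: the senior vendor slip, the senior approval overrun.
Further upstream: the deadline slip, the unexpected staffing change, the repeated requirement escalation, the cross-team staffing dispute, the unexpected requirement change.

the cross-team staffing dispute, the deadline slip, the repeated requirement escalation, the senior approval overrun, the senior vendor slip, the unexpected requirement change, the unexpected staffing change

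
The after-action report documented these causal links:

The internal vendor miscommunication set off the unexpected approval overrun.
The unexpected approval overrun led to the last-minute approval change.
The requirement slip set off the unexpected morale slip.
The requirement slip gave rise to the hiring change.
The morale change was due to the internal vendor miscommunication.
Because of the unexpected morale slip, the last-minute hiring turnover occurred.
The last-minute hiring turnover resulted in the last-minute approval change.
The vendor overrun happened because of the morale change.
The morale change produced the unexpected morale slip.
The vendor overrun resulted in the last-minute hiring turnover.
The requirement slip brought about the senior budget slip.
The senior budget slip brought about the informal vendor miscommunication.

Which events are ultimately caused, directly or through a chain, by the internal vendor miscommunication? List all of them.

Direct effects: the morale change, the unexpected approval overrun.
2 steps out: the unexpected morale slip, the vendor overrun, the last-minute approval change.
3 steps out: the last-minute hiring turnover.
Not reachable from it: the requirement slip, the hiring change, the senior budget slip, the informal vendor miscommunication.

the last-minute approval change, the last-minute hiring turnover, the morale change, the unexpected approval overrun, the unexpected morale slip, the vendor overrun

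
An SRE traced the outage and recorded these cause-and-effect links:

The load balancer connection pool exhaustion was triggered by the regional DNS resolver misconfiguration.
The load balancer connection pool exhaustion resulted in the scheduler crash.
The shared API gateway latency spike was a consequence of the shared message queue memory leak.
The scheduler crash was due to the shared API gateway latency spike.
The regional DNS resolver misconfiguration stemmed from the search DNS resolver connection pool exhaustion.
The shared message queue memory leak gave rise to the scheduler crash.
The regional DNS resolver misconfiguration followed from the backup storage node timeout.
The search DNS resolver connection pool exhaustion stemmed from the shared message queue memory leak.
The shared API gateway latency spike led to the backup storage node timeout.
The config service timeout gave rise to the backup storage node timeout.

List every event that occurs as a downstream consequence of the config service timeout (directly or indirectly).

Direct effects: the backup storage node timeout.
2 steps out: the regional DNS resolver misconfiguration.
3 steps out: the load balancer connection pool exhaustion.
4 steps out: the scheduler crash.
Not reachable from it: the shared message queue memory leak, the shared API gateway latency spike, the search DNS resolver connection pool exhaustion.

the backup storage node timeout, the load balancer connection pool exhaustion, the regional DNS resolver misconfiguration, the scheduler crash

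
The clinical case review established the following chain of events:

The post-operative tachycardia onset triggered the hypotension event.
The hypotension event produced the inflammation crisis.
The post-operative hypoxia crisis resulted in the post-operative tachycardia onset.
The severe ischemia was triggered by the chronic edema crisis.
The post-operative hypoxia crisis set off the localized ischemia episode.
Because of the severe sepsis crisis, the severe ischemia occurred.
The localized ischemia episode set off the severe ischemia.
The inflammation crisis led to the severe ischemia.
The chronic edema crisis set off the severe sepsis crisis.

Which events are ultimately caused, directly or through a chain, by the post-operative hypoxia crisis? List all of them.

Direct effects: the post-operative tachycardia onset, the localized ischemia episode.
2 steps out: the hypotension event, the severe ischemia.
3 steps out: the inflammation crisis.
Not reachable from it: the chronic edema crisis, the severe sepsis crisis.

the hypotension event, the inflammation crisis, the localized ischemia episode, the post-operative tachycardia onset, the severe ischemia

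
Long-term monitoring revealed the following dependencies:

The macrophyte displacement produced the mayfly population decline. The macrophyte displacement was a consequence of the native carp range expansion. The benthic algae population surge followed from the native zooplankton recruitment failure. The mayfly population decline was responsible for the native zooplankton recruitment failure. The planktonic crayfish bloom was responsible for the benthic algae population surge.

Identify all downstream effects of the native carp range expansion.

the benthic algae population surge, the macrophyte displacement, the mayfly population decline, the native zooplankton recruitment failure

Direct effects: the macrophyte displacement.
2 steps out: the mayfly population decline.
3 steps out: the native zooplankton recruitment failure.
4 steps out: the benthic algae population surge.
Not reachable from it: the planktonic crayfish bloom.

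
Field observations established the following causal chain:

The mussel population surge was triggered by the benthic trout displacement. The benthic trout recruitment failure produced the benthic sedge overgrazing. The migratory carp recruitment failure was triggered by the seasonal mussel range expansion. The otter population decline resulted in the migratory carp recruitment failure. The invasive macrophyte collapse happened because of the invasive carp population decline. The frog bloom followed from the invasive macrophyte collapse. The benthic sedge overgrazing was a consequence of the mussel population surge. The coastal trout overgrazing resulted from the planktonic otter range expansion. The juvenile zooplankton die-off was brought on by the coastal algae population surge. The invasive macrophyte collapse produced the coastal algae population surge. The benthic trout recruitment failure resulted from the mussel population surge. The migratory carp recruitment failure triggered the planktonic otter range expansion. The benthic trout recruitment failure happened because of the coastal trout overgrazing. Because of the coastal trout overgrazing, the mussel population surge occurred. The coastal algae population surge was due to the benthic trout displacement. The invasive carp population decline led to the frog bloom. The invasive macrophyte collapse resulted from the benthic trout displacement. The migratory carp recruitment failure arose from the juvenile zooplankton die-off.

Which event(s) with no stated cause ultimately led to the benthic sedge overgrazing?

Tracing upstream from the benthic sedge overgrazing: the benthic sedge overgrazing ← the mussel population surge ← the benthic trout displacement.
A separate upstream branch: the benthic sedge overgrazing ← the mussel population surge ← the coastal trout overgrazing ← the planktonic otter range expansion ← the migratory carp recruitment failure ← the juvenile zooplankton die-off ← the coastal algae population surge ← the invasive macrophyte collapse ← the invasive carp population decline.
A separate upstream branch: the benthic sedge overgrazing ← the mussel population surge ← the coastal trout overgrazing ← the planktonic otter range expansion ← the migratory carp recruitment failure ← the otter population decline.
A separate upstream branch: the benthic sedge overgrazing ← the mussel population surge ← the coastal trout overgrazing ← the planktonic otter range expansion ← the migratory carp recruitment failure ← the seasonal mussel range expansion.
Each of those chain origins has no stated cause.

the benthic trout displacement, the invasive carp population decline, the otter population decline, the seasonal mussel range expansion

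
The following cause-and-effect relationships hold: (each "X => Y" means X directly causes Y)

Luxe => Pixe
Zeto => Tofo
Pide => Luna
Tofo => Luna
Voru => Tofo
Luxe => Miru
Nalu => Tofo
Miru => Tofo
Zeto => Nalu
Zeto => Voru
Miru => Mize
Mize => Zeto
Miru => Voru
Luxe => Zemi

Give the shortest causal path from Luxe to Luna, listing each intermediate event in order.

Luxe → Miru → Tofo → Luna

Luxe → Miru
Miru → Tofo
Tofo → Luna
Length: 3 steps.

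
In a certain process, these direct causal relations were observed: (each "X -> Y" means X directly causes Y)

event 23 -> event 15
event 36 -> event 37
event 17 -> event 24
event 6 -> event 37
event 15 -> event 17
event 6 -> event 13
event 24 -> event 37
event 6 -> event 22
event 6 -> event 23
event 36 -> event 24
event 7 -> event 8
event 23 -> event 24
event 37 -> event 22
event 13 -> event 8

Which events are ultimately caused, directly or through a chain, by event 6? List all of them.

Direct effects: event 23, event 13, event 37, event 22.
2 steps out: event 15, event 24, event 8.
3 steps out: event 17.
Not reachable from it: event 36, event 7.

event 13, event 15, event 17, event 22, event 23, event 24, event 37, event 8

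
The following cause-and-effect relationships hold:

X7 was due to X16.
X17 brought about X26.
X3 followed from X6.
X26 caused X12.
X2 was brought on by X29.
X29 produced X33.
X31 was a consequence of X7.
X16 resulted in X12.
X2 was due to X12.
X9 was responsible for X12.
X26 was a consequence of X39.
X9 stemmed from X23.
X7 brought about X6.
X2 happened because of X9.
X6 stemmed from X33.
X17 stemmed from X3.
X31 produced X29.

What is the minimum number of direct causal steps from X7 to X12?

5

Shortest chain: X7 → X6 → X3 → X17 → X26 → X12.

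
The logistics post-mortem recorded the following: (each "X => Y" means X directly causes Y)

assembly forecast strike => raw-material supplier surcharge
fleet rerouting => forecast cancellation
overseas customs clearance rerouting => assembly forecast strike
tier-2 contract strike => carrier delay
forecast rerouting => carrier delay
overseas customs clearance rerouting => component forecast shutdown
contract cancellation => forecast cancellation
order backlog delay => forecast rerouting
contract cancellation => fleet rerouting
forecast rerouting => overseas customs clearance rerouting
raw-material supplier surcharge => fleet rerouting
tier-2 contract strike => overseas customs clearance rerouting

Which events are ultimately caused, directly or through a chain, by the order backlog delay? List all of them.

Direct effects: the forecast rerouting.
2 steps out: the carrier delay, the overseas customs clearance rerouting.
3 steps out: the assembly forecast strike, the component forecast shutdown.
4 steps out: the raw-material supplier surcharge.
5 steps out: the fleet rerouting.
6 steps out: the forecast cancellation.
Not reachable from it: the tier-2 contract strike, the contract cancellation.

the assembly forecast strike, the carrier delay, the component forecast shutdown, the fleet rerouting, the forecast cancellation, the forecast rerouting, the overseas customs clearance rerouting, the raw-material supplier surcharge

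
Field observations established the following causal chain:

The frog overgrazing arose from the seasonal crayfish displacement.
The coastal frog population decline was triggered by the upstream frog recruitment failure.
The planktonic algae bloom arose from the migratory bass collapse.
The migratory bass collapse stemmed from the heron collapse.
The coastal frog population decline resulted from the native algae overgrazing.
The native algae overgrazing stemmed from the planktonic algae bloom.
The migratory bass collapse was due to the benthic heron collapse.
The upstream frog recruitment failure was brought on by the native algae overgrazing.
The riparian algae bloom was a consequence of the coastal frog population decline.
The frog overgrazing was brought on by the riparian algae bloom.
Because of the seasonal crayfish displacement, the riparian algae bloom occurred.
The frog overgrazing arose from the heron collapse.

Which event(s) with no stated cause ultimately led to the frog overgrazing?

Tracing upstream from the frog overgrazing: the frog overgrazing ← the seasonal crayfish displacement.
A separate upstream branch: the frog overgrazing ← the riparian algae bloom ← the coastal frog population decline ← the native algae overgrazing ← the planktonic algae bloom ← the migratory bass collapse ← the benthic heron collapse.
A separate upstream branch: the frog overgrazing ← the heron collapse.
Each of those chain origins has no stated cause.

the benthic heron collapse, the heron collapse, the seasonal crayfish displacement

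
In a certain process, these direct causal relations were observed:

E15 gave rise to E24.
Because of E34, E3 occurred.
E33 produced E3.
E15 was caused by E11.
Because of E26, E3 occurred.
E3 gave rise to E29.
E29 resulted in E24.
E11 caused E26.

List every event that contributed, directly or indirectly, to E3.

Immediate causes of E3: E26, E33, E34.
Further upstream: E11.

E11, E26, E33, E34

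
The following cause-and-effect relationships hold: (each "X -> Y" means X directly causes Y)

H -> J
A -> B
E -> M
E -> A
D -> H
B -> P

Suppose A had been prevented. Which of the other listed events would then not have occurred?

Downstream of A: B, P.

B, P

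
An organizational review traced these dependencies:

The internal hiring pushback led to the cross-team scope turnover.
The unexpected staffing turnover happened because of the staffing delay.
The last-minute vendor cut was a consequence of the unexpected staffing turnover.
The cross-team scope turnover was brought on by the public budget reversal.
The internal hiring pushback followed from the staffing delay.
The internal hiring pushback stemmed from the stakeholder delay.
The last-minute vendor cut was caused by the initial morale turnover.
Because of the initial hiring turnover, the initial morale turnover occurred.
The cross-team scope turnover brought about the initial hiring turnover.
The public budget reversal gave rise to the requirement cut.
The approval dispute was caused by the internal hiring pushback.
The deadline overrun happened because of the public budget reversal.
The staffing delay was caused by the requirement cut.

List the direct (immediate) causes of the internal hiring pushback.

the staffing delay, the stakeholder delay

Upstream contributors include the public budget reversal, the requirement cut, but only the staffing delay, the stakeholder delay feed directly into the internal hiring pushback.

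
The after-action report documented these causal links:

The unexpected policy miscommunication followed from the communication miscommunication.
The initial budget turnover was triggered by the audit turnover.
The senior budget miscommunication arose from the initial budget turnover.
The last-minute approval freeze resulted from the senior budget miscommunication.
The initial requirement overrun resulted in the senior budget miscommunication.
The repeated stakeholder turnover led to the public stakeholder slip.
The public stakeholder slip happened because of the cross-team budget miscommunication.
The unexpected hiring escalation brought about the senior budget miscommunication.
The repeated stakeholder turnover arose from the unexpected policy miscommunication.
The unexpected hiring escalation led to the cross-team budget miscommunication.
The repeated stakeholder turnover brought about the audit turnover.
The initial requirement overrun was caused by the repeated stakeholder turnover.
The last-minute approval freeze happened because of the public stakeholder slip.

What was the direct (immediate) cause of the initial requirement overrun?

Upstream contributors include the communication miscommunication, the unexpected policy miscommunication, but only the repeated stakeholder turnover feeds directly into the initial requirement overrun.

the repeated stakeholder turnover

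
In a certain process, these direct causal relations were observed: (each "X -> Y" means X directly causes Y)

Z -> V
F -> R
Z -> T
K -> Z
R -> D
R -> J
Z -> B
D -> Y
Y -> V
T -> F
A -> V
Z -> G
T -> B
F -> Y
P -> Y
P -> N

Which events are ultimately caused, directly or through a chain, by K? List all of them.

B, D, F, G, J, R, T, V, Y, Z

Direct effects: Z.
2 steps out: T, B, G, V.
3 steps out: F.
4 steps out: R, Y.
5 steps out: J, D.
Not reachable from it: P, N, A.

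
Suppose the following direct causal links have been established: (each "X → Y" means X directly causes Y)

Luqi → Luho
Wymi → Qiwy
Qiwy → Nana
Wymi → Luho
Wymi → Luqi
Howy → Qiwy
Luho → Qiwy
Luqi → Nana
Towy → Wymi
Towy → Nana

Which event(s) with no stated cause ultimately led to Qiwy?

Tracing upstream from Qiwy: Qiwy ← Howy.
A separate upstream branch: Qiwy ← Wymi ← Towy.
Each of those chain origins has no stated cause.

Howy, Towy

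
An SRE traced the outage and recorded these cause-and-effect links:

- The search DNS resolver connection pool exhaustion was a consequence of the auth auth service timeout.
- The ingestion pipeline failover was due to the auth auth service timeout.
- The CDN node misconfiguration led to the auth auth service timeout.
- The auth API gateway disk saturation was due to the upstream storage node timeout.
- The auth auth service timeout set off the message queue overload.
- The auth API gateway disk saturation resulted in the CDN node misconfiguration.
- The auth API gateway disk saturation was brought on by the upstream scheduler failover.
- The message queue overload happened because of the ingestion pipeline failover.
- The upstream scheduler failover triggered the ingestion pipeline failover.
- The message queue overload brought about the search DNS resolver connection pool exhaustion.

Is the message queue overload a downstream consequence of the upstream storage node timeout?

Yes

There is a causal chain: the upstream storage node timeout → the auth API gateway disk saturation → the CDN node misconfiguration → the auth auth service timeout → the message queue overload.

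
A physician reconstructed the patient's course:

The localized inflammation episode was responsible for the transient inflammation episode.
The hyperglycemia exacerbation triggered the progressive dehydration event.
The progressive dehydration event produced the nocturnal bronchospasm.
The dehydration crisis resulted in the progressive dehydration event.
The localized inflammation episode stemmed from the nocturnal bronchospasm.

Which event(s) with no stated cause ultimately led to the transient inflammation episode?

Tracing upstream from the transient inflammation episode: the transient inflammation episode ← the localized inflammation episode ← the nocturnal bronchospasm ← the progressive dehydration event ← the hyperglycemia exacerbation.
A separate upstream branch: the transient inflammation episode ← the localized inflammation episode ← the nocturnal bronchospasm ← the progressive dehydration event ← the dehydration crisis.
Each of those chain origins has no stated cause.

the dehydration crisis, the hyperglycemia exacerbation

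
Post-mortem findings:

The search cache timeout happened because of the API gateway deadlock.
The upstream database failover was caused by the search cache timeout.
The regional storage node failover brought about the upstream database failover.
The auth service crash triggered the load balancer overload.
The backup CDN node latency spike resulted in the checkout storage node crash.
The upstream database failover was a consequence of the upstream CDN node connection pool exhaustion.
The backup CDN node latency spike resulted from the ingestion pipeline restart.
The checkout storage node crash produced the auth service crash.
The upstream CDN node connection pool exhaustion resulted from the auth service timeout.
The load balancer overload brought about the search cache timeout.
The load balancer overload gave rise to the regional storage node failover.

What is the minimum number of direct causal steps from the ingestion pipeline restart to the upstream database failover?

6

Shortest chain: the ingestion pipeline restart → the backup CDN node latency spike → the checkout storage node crash → the auth service crash → the load balancer overload → the search cache timeout → the upstream database failover.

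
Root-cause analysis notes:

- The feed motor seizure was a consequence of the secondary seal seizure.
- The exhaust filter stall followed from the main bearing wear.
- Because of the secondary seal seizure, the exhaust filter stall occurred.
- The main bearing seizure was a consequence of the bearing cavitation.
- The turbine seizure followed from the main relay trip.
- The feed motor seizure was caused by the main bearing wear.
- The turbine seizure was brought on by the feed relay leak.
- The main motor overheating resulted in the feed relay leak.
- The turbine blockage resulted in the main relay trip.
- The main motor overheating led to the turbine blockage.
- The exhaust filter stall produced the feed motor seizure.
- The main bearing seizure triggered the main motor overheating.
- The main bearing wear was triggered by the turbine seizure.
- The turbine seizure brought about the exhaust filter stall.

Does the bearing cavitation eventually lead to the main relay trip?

Yes

There is a causal chain: the bearing cavitation → the main bearing seizure → the main motor overheating → the turbine blockage → the main relay trip.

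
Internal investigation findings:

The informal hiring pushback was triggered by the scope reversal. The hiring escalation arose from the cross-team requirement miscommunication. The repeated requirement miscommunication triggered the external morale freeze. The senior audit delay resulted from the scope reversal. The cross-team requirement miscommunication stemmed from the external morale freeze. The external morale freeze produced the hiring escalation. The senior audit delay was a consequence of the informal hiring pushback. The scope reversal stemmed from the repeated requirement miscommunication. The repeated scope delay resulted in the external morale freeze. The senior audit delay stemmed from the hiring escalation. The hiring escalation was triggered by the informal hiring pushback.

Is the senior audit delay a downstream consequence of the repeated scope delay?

Yes

There is a causal chain: the repeated scope delay → the external morale freeze → the hiring escalation → the senior audit delay.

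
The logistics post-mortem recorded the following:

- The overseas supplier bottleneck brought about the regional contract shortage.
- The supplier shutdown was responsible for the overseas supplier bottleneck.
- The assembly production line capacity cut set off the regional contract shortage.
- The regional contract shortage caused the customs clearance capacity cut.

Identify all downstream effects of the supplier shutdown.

the customs clearance capacity cut, the overseas supplier bottleneck, the regional contract shortage

Direct effects: the overseas supplier bottleneck.
2 steps out: the regional contract shortage.
3 steps out: the customs clearance capacity cut.
Not reachable from it: the assembly production line capacity cut.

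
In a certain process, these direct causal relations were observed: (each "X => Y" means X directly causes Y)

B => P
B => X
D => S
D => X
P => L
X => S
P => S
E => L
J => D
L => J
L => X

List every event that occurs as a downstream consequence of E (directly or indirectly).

Direct effects: L.
2 steps out: J, X.
3 steps out: D, S.
Not reachable from it: B, P.

D, J, L, S, X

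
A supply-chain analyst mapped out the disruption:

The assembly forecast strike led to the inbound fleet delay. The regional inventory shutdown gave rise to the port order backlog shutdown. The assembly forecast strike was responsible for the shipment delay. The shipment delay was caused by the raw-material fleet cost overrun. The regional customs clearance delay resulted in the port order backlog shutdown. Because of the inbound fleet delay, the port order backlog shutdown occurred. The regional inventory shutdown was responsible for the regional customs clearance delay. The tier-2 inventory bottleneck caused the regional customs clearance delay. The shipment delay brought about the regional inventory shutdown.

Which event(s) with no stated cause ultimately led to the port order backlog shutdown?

Tracing upstream from the port order backlog shutdown: the port order backlog shutdown ← the inbound fleet delay ← the assembly forecast strike.
A separate upstream branch: the port order backlog shutdown ← the regional inventory shutdown ← the shipment delay ← the raw-material fleet cost overrun.
A separate upstream branch: the port order backlog shutdown ← the regional customs clearance delay ← the tier-2 inventory bottleneck.
Each of those chain origins has no stated cause.

the assembly forecast strike, the raw-material fleet cost overrun, the tier-2 inventory bottleneck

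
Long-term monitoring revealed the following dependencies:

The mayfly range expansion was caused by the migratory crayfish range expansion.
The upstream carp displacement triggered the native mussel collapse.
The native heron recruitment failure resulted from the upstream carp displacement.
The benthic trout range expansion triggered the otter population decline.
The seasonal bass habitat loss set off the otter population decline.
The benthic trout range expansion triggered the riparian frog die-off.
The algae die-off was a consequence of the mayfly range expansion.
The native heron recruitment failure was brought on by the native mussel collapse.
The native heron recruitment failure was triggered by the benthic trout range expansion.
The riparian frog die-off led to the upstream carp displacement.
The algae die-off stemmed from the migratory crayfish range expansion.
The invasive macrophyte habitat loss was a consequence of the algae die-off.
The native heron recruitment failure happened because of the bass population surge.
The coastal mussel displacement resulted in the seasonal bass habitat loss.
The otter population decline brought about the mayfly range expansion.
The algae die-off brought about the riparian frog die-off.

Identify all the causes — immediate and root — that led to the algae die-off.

Immediate causes of the algae die-off: the migratory crayfish range expansion, the mayfly range expansion.
Further upstream: the coastal mussel displacement, the seasonal bass habitat loss, the benthic trout range expansion, the otter population decline.

the benthic trout range expansion, the coastal mussel displacement, the mayfly range expansion, the migratory crayfish range expansion, the otter population decline, the seasonal bass habitat loss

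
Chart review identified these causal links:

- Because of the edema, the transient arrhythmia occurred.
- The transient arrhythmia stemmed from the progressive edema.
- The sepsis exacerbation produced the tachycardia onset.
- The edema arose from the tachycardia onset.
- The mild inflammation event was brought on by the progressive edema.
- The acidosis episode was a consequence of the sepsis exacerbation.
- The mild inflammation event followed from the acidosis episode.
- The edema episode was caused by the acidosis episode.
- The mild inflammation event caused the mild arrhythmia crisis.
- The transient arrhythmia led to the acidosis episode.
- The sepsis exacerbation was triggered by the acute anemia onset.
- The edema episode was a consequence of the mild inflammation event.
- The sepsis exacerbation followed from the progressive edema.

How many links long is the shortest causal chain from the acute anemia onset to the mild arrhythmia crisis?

4

Shortest chain: the acute anemia onset → the sepsis exacerbation → the acidosis episode → the mild inflammation event → the mild arrhythmia crisis.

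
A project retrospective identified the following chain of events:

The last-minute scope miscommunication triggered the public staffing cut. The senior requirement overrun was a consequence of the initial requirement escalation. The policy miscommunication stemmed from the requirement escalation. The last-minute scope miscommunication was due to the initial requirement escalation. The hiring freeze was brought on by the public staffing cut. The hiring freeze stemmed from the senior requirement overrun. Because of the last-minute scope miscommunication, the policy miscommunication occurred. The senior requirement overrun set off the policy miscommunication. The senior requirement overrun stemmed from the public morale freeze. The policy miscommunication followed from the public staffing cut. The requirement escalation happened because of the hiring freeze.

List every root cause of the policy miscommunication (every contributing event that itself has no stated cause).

Tracing upstream from the policy miscommunication: the policy miscommunication ← the senior requirement overrun ← the initial requirement escalation.
A separate upstream branch: the policy miscommunication ← the senior requirement overrun ← the public morale freeze.
Each of those chain origins has no stated cause.

the initial requirement escalation, the public morale freeze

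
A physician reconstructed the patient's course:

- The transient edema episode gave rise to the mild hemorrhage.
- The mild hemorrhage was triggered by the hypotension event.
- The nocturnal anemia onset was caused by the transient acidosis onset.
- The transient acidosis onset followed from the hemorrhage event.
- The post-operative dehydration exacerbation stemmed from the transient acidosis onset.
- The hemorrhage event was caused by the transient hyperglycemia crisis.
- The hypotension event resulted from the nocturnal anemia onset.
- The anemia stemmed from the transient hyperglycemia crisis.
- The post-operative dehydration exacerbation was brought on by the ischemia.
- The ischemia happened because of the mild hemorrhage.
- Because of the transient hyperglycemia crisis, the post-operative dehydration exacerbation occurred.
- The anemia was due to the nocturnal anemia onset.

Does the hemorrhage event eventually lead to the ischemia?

There is a causal chain: the hemorrhage event → the transient acidosis onset → the nocturnal anemia onset → the hypotension event → the mild hemorrhage → the ischemia.

Yes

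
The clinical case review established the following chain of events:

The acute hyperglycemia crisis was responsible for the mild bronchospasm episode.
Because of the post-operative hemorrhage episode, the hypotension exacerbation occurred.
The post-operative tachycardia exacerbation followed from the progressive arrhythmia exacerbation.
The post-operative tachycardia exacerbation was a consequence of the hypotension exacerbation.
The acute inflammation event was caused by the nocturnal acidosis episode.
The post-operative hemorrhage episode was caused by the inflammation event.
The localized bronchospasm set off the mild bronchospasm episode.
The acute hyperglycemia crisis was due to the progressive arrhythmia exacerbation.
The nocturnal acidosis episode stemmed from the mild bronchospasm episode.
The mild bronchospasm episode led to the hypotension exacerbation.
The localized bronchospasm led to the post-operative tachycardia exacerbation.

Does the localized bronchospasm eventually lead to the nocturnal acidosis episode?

There is a causal chain: the localized bronchospasm → the mild bronchospasm episode → the nocturnal acidosis episode.

Yes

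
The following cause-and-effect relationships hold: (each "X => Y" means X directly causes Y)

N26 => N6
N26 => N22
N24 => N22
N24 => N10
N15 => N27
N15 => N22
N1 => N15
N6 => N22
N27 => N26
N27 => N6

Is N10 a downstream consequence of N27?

N27 leads to N26, N6, N22; N10 is not among them.

No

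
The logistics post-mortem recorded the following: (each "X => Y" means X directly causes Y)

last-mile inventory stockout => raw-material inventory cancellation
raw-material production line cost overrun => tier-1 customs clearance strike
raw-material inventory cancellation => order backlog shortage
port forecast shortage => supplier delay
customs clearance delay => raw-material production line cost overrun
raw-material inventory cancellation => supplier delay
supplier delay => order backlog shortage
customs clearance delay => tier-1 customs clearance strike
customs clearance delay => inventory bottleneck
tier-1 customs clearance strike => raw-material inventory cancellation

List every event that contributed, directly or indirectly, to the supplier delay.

Immediate causes of the supplier delay: the port forecast shortage, the raw-material inventory cancellation.
Further upstream: the customs clearance delay, the raw-material production line cost overrun, the tier-1 customs clearance strike, the last-mile inventory stockout.

the customs clearance delay, the last-mile inventory stockout, the port forecast shortage, the raw-material inventory cancellation, the raw-material production line cost overrun, the tier-1 customs clearance strike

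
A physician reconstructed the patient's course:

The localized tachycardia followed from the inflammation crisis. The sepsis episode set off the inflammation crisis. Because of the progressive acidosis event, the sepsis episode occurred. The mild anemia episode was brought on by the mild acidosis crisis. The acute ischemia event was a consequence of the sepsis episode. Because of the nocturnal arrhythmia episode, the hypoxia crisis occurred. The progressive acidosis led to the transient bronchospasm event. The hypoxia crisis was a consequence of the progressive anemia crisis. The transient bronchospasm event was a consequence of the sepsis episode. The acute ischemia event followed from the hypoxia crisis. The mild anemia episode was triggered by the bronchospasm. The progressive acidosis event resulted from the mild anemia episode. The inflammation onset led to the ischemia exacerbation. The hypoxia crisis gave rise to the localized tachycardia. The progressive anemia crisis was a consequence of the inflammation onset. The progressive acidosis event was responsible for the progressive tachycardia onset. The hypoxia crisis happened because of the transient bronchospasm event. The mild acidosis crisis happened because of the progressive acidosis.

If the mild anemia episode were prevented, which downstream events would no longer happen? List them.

Downstream of the mild anemia episode: the progressive acidosis event, the sepsis episode, the transient bronchospasm event, the inflammation crisis, the hypoxia crisis, the localized tachycardia, the acute ischemia event, the progressive tachycardia onset.
Of those, still caused via another path: the transient bronchospasm event, the hypoxia crisis, the localized tachycardia, the acute ischemia event.
The remainder have no surviving cause.

the inflammation crisis, the progressive acidosis event, the progressive tachycardia onset, the sepsis episode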